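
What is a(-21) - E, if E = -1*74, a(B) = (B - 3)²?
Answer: 650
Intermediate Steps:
a(B) = (-3 + B)²
E = -74
a(-21) - E = (-3 - 21)² - 1*(-74) = (-24)² + 74 = 576 + 74 = 650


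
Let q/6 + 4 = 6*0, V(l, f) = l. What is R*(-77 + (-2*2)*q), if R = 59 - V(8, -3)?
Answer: 969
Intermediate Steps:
q = -24 (q = -24 + 6*(6*0) = -24 + 6*0 = -24 + 0 = -24)
R = 51 (R = 59 - 1*8 = 59 - 8 = 51)
R*(-77 + (-2*2)*q) = 51*(-77 - 2*2*(-24)) = 51*(-77 - 4*(-24)) = 51*(-77 + 96) = 51*19 = 969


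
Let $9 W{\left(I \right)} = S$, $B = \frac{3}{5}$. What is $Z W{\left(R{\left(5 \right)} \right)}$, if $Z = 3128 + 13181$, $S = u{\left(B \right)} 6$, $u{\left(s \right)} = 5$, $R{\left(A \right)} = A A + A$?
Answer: $\frac{163090}{3} \approx 54363.0$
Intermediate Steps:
$B = \frac{3}{5}$ ($B = 3 \cdot \frac{1}{5} = \frac{3}{5} \approx 0.6$)
$R{\left(A \right)} = A + A^{2}$ ($R{\left(A \right)} = A^{2} + A = A + A^{2}$)
$S = 30$ ($S = 5 \cdot 6 = 30$)
$W{\left(I \right)} = \frac{10}{3}$ ($W{\left(I \right)} = \frac{1}{9} \cdot 30 = \frac{10}{3}$)
$Z = 16309$
$Z W{\left(R{\left(5 \right)} \right)} = 16309 \cdot \frac{10}{3} = \frac{163090}{3}$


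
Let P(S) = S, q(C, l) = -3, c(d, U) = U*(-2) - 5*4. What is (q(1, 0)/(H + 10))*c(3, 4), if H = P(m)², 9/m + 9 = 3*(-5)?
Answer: 5376/649 ≈ 8.2835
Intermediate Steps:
c(d, U) = -20 - 2*U (c(d, U) = -2*U - 20 = -20 - 2*U)
m = -3/8 (m = 9/(-9 + 3*(-5)) = 9/(-9 - 15) = 9/(-24) = 9*(-1/24) = -3/8 ≈ -0.37500)
H = 9/64 (H = (-3/8)² = 9/64 ≈ 0.14063)
(q(1, 0)/(H + 10))*c(3, 4) = (-3/(9/64 + 10))*(-20 - 2*4) = (-3/(649/64))*(-20 - 8) = ((64/649)*(-3))*(-28) = -192/649*(-28) = 5376/649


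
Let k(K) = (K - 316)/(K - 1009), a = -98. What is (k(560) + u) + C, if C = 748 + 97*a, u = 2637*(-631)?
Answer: -751044789/449 ≈ -1.6727e+6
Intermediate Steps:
k(K) = (-316 + K)/(-1009 + K)
u = -1663947
C = -8758 (C = 748 + 97*(-98) = 748 - 9506 = -8758)
(k(560) + u) + C = ((-316 + 560)/(-1009 + 560) - 1663947) - 8758 = (244/(-449) - 1663947) - 8758 = (-1/449*244 - 1663947) - 8758 = (-244/449 - 1663947) - 8758 = -747112447/449 - 8758 = -751044789/449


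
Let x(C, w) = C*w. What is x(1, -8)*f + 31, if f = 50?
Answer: -369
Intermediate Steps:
x(1, -8)*f + 31 = (1*(-8))*50 + 31 = -8*50 + 31 = -400 + 31 = -369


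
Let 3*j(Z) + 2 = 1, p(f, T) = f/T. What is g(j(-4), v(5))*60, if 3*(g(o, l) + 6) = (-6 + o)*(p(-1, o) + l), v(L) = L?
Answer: -4120/3 ≈ -1373.3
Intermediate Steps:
j(Z) = -⅓ (j(Z) = -⅔ + (⅓)*1 = -⅔ + ⅓ = -⅓)
g(o, l) = -6 + (-6 + o)*(l - 1/o)/3 (g(o, l) = -6 + ((-6 + o)*(-1/o + l))/3 = -6 + ((-6 + o)*(l - 1/o))/3 = -6 + (-6 + o)*(l - 1/o)/3)
g(j(-4), v(5))*60 = ((6 - (-19 - 6*5 + 5*(-⅓))/3)/(3*(-⅓)))*60 = ((⅓)*(-3)*(6 - (-19 - 30 - 5/3)/3))*60 = ((⅓)*(-3)*(6 - ⅓*(-152/3)))*60 = ((⅓)*(-3)*(6 + 152/9))*60 = ((⅓)*(-3)*(206/9))*60 = -206/9*60 = -4120/3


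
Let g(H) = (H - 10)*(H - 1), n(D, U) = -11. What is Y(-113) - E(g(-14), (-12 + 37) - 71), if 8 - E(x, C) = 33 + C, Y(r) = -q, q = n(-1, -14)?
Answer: -10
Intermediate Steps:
q = -11
g(H) = (-1 + H)*(-10 + H) (g(H) = (-10 + H)*(-1 + H) = (-1 + H)*(-10 + H))
Y(r) = 11 (Y(r) = -1*(-11) = 11)
E(x, C) = -25 - C (E(x, C) = 8 - (33 + C) = 8 + (-33 - C) = -25 - C)
Y(-113) - E(g(-14), (-12 + 37) - 71) = 11 - (-25 - ((-12 + 37) - 71)) = 11 - (-25 - (25 - 71)) = 11 - (-25 - 1*(-46)) = 11 - (-25 + 46) = 11 - 1*21 = 11 - 21 = -10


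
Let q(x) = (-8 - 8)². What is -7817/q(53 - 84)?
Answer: -7817/256 ≈ -30.535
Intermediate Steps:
q(x) = 256 (q(x) = (-16)² = 256)
-7817/q(53 - 84) = -7817/256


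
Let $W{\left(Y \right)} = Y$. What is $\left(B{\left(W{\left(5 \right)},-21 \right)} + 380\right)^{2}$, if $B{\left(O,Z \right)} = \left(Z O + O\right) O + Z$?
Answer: $19881$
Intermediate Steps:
$B{\left(O,Z \right)} = Z + O \left(O + O Z\right)$ ($B{\left(O,Z \right)} = \left(O Z + O\right) O + Z = \left(O + O Z\right) O + Z = O \left(O + O Z\right) + Z = Z + O \left(O + O Z\right)$)
$\left(B{\left(W{\left(5 \right)},-21 \right)} + 380\right)^{2} = \left(\left(-21 + 5^{2} - 21 \cdot 5^{2}\right) + 380\right)^{2} = \left(\left(-21 + 25 - 525\right) + 380\right)^{2} = \left(-521 + 380\right)^{2} = \left(-141\right)^{2} = 19881$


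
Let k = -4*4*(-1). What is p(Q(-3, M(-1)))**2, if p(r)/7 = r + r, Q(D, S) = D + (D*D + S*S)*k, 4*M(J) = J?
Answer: 3952144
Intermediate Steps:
M(J) = J/4
k = 16 (k = -16*(-1) = 16)
Q(D, S) = D + 16*D**2 + 16*S**2 (Q(D, S) = D + (D*D + S*S)*16 = D + (D**2 + S**2)*16 = D + (16*D**2 + 16*S**2) = D + 16*D**2 + 16*S**2)
p(r) = 14*r (p(r) = 7*(r + r) = 7*(2*r) = 14*r)
p(Q(-3, M(-1)))**2 = (14*(-3 + 16*(-3)**2 + 16*((1/4)*(-1))**2))**2 = (14*(-3 + 16*9 + 16*(-1/4)**2))**2 = (14*(-3 + 144 + 16*(1/16)))**2 = (14*(-3 + 144 + 1))**2 = (14*142)**2 = 1988**2 = 3952144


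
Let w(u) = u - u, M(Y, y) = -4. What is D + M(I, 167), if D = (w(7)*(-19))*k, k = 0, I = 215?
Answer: -4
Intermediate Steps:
w(u) = 0
D = 0 (D = (0*(-19))*0 = 0*0 = 0)
D + M(I, 167) = 0 - 4 = -4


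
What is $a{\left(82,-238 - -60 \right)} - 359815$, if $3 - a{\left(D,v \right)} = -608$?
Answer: $-359204$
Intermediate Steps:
$a{\left(D,v \right)} = 611$ ($a{\left(D,v \right)} = 3 - -608 = 3 + 608 = 611$)
$a{\left(82,-238 - -60 \right)} - 359815 = 611 - 359815 = -359204$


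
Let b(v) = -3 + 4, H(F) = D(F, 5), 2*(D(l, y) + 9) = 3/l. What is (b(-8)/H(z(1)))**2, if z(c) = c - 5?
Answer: 64/5625 ≈ 0.011378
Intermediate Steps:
D(l, y) = -9 + 3/(2*l) (D(l, y) = -9 + (3/l)/2 = -9 + 3/(2*l))
z(c) = -5 + c
H(F) = -9 + 3/(2*F)
b(v) = 1
(b(-8)/H(z(1)))**2 = (1/(-9 + 3/(2*(-5 + 1))))**2 = (1/(-9 + (3/2)/(-4)))**2 = (1/(-9 + (3/2)*(-1/4)))**2 = (1/(-9 - 3/8))**2 = (1/(-75/8))**2 = (1*(-8/75))**2 = (-8/75)**2 = 64/5625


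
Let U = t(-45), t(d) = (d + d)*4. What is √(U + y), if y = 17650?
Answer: √17290 ≈ 131.49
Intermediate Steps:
t(d) = 8*d (t(d) = (2*d)*4 = 8*d)
U = -360 (U = 8*(-45) = -360)
√(U + y) = √(-360 + 17650) = √17290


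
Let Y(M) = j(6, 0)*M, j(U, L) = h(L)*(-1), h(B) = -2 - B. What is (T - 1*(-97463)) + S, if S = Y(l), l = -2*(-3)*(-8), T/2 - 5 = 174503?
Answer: 446383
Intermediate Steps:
T = 349016 (T = 10 + 2*174503 = 10 + 349006 = 349016)
j(U, L) = 2 + L (j(U, L) = (-2 - L)*(-1) = 2 + L)
l = -48 (l = 6*(-8) = -48)
Y(M) = 2*M (Y(M) = (2 + 0)*M = 2*M)
S = -96 (S = 2*(-48) = -96)
(T - 1*(-97463)) + S = (349016 - 1*(-97463)) - 96 = (349016 + 97463) - 96 = 446479 - 96 = 446383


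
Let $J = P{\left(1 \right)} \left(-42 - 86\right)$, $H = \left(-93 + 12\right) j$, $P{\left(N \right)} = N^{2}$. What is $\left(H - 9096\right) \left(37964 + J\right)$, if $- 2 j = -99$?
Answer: $-495859698$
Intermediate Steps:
$j = \frac{99}{2}$ ($j = \left(- \frac{1}{2}\right) \left(-99\right) = \frac{99}{2} \approx 49.5$)
$H = - \frac{8019}{2}$ ($H = \left(-93 + 12\right) \frac{99}{2} = \left(-81\right) \frac{99}{2} = - \frac{8019}{2} \approx -4009.5$)
$J = -128$ ($J = 1^{2} \left(-42 - 86\right) = 1 \left(-128\right) = -128$)
$\left(H - 9096\right) \left(37964 + J\right) = \left(- \frac{8019}{2} - 9096\right) \left(37964 - 128\right) = \left(- \frac{26211}{2}\right) 37836 = -495859698$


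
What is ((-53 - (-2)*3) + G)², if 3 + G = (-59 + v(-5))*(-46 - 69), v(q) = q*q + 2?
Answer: 13176900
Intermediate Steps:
v(q) = 2 + q² (v(q) = q² + 2 = 2 + q²)
G = 3677 (G = -3 + (-59 + (2 + (-5)²))*(-46 - 69) = -3 + (-59 + (2 + 25))*(-115) = -3 + (-59 + 27)*(-115) = -3 - 32*(-115) = -3 + 3680 = 3677)
((-53 - (-2)*3) + G)² = ((-53 - (-2)*3) + 3677)² = ((-53 - 1*(-6)) + 3677)² = ((-53 + 6) + 3677)² = (-47 + 3677)² = 3630² = 13176900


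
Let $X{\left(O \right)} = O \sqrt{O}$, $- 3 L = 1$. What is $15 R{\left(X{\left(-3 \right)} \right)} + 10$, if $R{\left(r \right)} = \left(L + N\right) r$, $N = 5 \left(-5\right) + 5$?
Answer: $10 + 915 i \sqrt{3} \approx 10.0 + 1584.8 i$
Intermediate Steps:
$L = - \frac{1}{3}$ ($L = \left(- \frac{1}{3}\right) 1 = - \frac{1}{3} \approx -0.33333$)
$X{\left(O \right)} = O^{\frac{3}{2}}$
$N = -20$ ($N = -25 + 5 = -20$)
$R{\left(r \right)} = - \frac{61 r}{3}$ ($R{\left(r \right)} = \left(- \frac{1}{3} - 20\right) r = - \frac{61 r}{3}$)
$15 R{\left(X{\left(-3 \right)} \right)} + 10 = 15 \left(- \frac{61 \left(-3\right)^{\frac{3}{2}}}{3}\right) + 10 = 15 \left(- \frac{61 \left(- 3 i \sqrt{3}\right)}{3}\right) + 10 = 15 \cdot 61 i \sqrt{3} + 10 = 915 i \sqrt{3} + 10 = 10 + 915 i \sqrt{3}$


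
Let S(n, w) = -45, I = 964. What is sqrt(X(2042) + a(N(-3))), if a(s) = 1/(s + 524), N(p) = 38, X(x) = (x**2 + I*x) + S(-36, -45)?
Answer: sqrt(1938715852270)/562 ≈ 2477.5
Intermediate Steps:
X(x) = -45 + x**2 + 964*x (X(x) = (x**2 + 964*x) - 45 = -45 + x**2 + 964*x)
a(s) = 1/(524 + s)
sqrt(X(2042) + a(N(-3))) = sqrt((-45 + 2042**2 + 964*2042) + 1/(524 + 38)) = sqrt((-45 + 4169764 + 1968488) + 1/562) = sqrt(6138207 + 1/562) = sqrt(3449672335/562) = sqrt(1938715852270)/562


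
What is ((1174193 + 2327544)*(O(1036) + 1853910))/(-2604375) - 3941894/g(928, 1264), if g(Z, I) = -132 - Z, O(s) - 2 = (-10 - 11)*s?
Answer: -679040599208407/276063750 ≈ -2.4597e+6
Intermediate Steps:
O(s) = 2 - 21*s (O(s) = 2 + (-10 - 11)*s = 2 - 21*s)
((1174193 + 2327544)*(O(1036) + 1853910))/(-2604375) - 3941894/g(928, 1264) = ((1174193 + 2327544)*((2 - 21*1036) + 1853910))/(-2604375) - 3941894/(-132 - 1*928) = (3501737*((2 - 21756) + 1853910))*(-1/2604375) - 3941894/(-132 - 928) = (3501737*(-21754 + 1853910))*(-1/2604375) - 3941894/(-1060) = (3501737*1832156)*(-1/2604375) - 3941894*(-1/1060) = 6415728454972*(-1/2604375) + 1970947/530 = -6415728454972/2604375 + 1970947/530 = -679040599208407/276063750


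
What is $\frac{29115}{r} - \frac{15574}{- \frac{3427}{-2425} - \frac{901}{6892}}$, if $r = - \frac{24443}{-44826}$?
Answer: $\frac{21611388526597210}{523910259837} \approx 41250.0$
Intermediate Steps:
$r = \frac{24443}{44826}$ ($r = \left(-24443\right) \left(- \frac{1}{44826}\right) = \frac{24443}{44826} \approx 0.54529$)
$\frac{29115}{r} - \frac{15574}{- \frac{3427}{-2425} - \frac{901}{6892}} = \frac{29115}{\frac{24443}{44826}} - \frac{15574}{- \frac{3427}{-2425} - \frac{901}{6892}} = 29115 \cdot \frac{44826}{24443} - \frac{15574}{\left(-3427\right) \left(- \frac{1}{2425}\right) - \frac{901}{6892}} = \frac{1305108990}{24443} - \frac{15574}{\frac{3427}{2425} - \frac{901}{6892}} = \frac{1305108990}{24443} - \frac{15574}{\frac{21433959}{16713100}} = \frac{1305108990}{24443} - \frac{260289819400}{21433959} = \frac{21611388526597210}{523910259837}$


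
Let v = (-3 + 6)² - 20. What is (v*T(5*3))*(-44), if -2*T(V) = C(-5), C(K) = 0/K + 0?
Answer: 0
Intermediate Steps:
C(K) = 0 (C(K) = 0 + 0 = 0)
T(V) = 0 (T(V) = -½*0 = 0)
v = -11 (v = 3² - 20 = 9 - 20 = -11)
(v*T(5*3))*(-44) = -11*0*(-44) = 0*(-44) = 0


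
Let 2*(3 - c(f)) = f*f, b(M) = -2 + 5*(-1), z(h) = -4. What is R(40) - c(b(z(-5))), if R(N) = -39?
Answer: -35/2 ≈ -17.500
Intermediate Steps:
b(M) = -7 (b(M) = -2 - 5 = -7)
c(f) = 3 - f**2/2 (c(f) = 3 - f*f/2 = 3 - f**2/2)
R(40) - c(b(z(-5))) = -39 - (3 - 1/2*(-7)**2) = -39 - (3 - 1/2*49) = -39 - (3 - 49/2) = -39 - 1*(-43/2) = -39 + 43/2 = -35/2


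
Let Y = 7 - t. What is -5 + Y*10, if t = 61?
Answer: -545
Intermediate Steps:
Y = -54 (Y = 7 - 1*61 = 7 - 61 = -54)
-5 + Y*10 = -5 - 54*10 = -5 - 540 = -545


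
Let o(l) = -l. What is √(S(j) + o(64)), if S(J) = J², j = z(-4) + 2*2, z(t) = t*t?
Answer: 4*√21 ≈ 18.330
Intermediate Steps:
z(t) = t²
j = 20 (j = (-4)² + 2*2 = 16 + 4 = 20)
√(S(j) + o(64)) = √(20² - 1*64) = √(400 - 64) = √336 = 4*√21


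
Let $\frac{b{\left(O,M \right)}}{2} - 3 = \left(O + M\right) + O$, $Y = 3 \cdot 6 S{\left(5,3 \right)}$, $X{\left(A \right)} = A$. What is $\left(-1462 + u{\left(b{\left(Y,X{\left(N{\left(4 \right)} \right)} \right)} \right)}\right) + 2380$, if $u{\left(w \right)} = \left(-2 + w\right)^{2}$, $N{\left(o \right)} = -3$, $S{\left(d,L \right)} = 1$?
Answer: $5818$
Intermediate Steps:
$Y = 18$ ($Y = 3 \cdot 6 \cdot 1 = 18 \cdot 1 = 18$)
$b{\left(O,M \right)} = 6 + 2 M + 4 O$ ($b{\left(O,M \right)} = 6 + 2 \left(\left(O + M\right) + O\right) = 6 + 2 \left(\left(M + O\right) + O\right) = 6 + 2 \left(M + 2 O\right) = 6 + \left(2 M + 4 O\right) = 6 + 2 M + 4 O$)
$\left(-1462 + u{\left(b{\left(Y,X{\left(N{\left(4 \right)} \right)} \right)} \right)}\right) + 2380 = \left(-1462 + \left(-2 + \left(6 + 2 \left(-3\right) + 4 \cdot 18\right)\right)^{2}\right) + 2380 = \left(-1462 + \left(-2 + \left(6 - 6 + 72\right)\right)^{2}\right) + 2380 = \left(-1462 + \left(-2 + 72\right)^{2}\right) + 2380 = \left(-1462 + 70^{2}\right) + 2380 = \left(-1462 + 4900\right) + 2380 = 3438 + 2380 = 5818$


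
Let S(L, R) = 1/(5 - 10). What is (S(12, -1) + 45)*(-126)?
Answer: -28224/5 ≈ -5644.8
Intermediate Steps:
S(L, R) = -1/5 (S(L, R) = 1/(-5) = -1/5)
(S(12, -1) + 45)*(-126) = (-1/5 + 45)*(-126) = (224/5)*(-126) = -28224/5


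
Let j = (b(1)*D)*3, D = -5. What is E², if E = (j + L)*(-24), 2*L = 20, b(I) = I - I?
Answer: 57600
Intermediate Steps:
b(I) = 0
j = 0 (j = (0*(-5))*3 = 0*3 = 0)
L = 10 (L = (½)*20 = 10)
E = -240 (E = (0 + 10)*(-24) = 10*(-24) = -240)
E² = (-240)² = 57600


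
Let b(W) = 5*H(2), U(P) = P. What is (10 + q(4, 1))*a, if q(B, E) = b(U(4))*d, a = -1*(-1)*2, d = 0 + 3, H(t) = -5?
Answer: -130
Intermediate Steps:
b(W) = -25 (b(W) = 5*(-5) = -25)
d = 3
a = 2 (a = 1*2 = 2)
q(B, E) = -75 (q(B, E) = -25*3 = -75)
(10 + q(4, 1))*a = (10 - 75)*2 = -65*2 = -130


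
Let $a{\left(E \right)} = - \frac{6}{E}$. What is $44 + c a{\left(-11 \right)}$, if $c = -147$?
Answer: $- \frac{398}{11} \approx -36.182$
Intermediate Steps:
$44 + c a{\left(-11 \right)} = 44 - 147 \left(- \frac{6}{-11}\right) = 44 - 147 \left(\left(-6\right) \left(- \frac{1}{11}\right)\right) = 44 - \frac{882}{11} = - \frac{398}{11}$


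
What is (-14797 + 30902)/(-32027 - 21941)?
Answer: -16105/53968 ≈ -0.29842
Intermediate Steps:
(-14797 + 30902)/(-32027 - 21941) = 16105/(-53968) = 16105*(-1/53968) = -16105/53968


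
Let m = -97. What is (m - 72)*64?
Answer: -10816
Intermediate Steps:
(m - 72)*64 = (-97 - 72)*64 = -169*64 = -10816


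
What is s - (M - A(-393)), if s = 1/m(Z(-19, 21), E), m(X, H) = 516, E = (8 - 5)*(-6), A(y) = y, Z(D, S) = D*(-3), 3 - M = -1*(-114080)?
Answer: 58660945/516 ≈ 1.1368e+5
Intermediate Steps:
M = -114077 (M = 3 - (-1)*(-114080) = 3 - 1*114080 = 3 - 114080 = -114077)
Z(D, S) = -3*D
E = -18 (E = 3*(-6) = -18)
s = 1/516 ≈ 0.0019380
s - (M - A(-393)) = 1/516 - (-114077 - 1*(-393)) = 1/516 - (-114077 + 393) = 1/516 - 1*(-113684) = 1/516 + 113684 = 58660945/516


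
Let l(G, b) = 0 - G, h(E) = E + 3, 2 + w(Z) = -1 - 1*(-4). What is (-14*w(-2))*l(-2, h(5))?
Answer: -28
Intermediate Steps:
w(Z) = 1 (w(Z) = -2 + (-1 - 1*(-4)) = -2 + (-1 + 4) = -2 + 3 = 1)
h(E) = 3 + E
l(G, b) = -G
(-14*w(-2))*l(-2, h(5)) = (-14*1)*(-1*(-2)) = -14*2 = -28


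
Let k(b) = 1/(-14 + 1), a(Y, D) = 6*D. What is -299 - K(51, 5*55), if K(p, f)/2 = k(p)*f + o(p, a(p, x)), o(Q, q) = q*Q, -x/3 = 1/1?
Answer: 20531/13 ≈ 1579.3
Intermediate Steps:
x = -3 (x = -3/1 = -3*1 = -3)
k(b) = -1/13 (k(b) = 1/(-13) = -1/13)
o(Q, q) = Q*q
K(p, f) = -36*p - 2*f/13 (K(p, f) = 2*(-f/13 + p*(6*(-3))) = 2*(-f/13 + p*(-18)) = 2*(-f/13 - 18*p) = 2*(-18*p - f/13) = -36*p - 2*f/13)
-299 - K(51, 5*55) = -299 - (-36*51 - 10*55/13) = -299 - (-1836 - 2/13*275) = -299 - (-1836 - 550/13) = -299 - 1*(-24418/13) = -299 + 24418/13 = 20531/13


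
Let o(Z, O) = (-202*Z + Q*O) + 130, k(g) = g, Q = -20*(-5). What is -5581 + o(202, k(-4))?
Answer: -46655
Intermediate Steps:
Q = 100
o(Z, O) = 130 - 202*Z + 100*O (o(Z, O) = (-202*Z + 100*O) + 130 = 130 - 202*Z + 100*O)
-5581 + o(202, k(-4)) = -5581 + (130 - 202*202 + 100*(-4)) = -5581 + (130 - 40804 - 400) = -5581 - 41074 = -46655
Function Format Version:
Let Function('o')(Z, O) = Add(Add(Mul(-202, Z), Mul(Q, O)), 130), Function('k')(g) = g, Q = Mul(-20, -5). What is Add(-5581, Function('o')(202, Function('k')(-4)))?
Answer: -46655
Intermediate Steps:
Q = 100
Function('o')(Z, O) = Add(130, Mul(-202, Z), Mul(100, O)) (Function('o')(Z, O) = Add(Add(Mul(-202, Z), Mul(100, O)), 130) = Add(130, Mul(-202, Z), Mul(100, O)))
Add(-5581, Function('o')(202, Function('k')(-4))) = Add(-5581, Add(130, Mul(-202, 202), Mul(100, -4))) = Add(-5581, Add(130, -40804, -400)) = Add(-5581, -41074) = -46655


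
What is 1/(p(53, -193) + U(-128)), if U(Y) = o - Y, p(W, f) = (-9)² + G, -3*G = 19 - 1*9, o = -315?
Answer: -3/328 ≈ -0.0091463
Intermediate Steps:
G = -10/3 (G = -(19 - 1*9)/3 = -(19 - 9)/3 = -⅓*10 = -10/3 ≈ -3.3333)
p(W, f) = 233/3 (p(W, f) = (-9)² - 10/3 = 81 - 10/3 = 233/3)
U(Y) = -315 - Y
1/(p(53, -193) + U(-128)) = 1/(233/3 + (-315 - 1*(-128))) = 1/(233/3 + (-315 + 128)) = 1/(233/3 - 187) = 1/(-328/3) = -3/328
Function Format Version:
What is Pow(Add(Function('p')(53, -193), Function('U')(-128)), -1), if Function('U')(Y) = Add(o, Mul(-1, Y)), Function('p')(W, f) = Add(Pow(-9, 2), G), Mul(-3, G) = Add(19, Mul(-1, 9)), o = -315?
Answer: Rational(-3, 328) ≈ -0.0091463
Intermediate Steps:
G = Rational(-10, 3) (G = Mul(Rational(-1, 3), Add(19, Mul(-1, 9))) = Mul(Rational(-1, 3), Add(19, -9)) = Mul(Rational(-1, 3), 10) = Rational(-10, 3) ≈ -3.3333)
Function('p')(W, f) = Rational(233, 3) (Function('p')(W, f) = Add(Pow(-9, 2), Rational(-10, 3)) = Add(81, Rational(-10, 3)) = Rational(233, 3))
Function('U')(Y) = Add(-315, Mul(-1, Y))
Pow(Add(Function('p')(53, -193), Function('U')(-128)), -1) = Pow(Add(Rational(233, 3), Add(-315, Mul(-1, -128))), -1) = Pow(Add(Rational(233, 3), Add(-315, 128)), -1) = Pow(Add(Rational(233, 3), -187), -1) = Pow(Rational(-328, 3), -1) = Rational(-3, 328)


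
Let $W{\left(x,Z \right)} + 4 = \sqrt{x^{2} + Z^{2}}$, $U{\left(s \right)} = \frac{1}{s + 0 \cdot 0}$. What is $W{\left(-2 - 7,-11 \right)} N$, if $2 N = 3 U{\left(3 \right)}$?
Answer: $-2 + \frac{\sqrt{202}}{2} \approx 5.1063$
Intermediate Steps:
$U{\left(s \right)} = \frac{1}{s}$ ($U{\left(s \right)} = \frac{1}{s + 0} = \frac{1}{s}$)
$W{\left(x,Z \right)} = -4 + \sqrt{Z^{2} + x^{2}}$ ($W{\left(x,Z \right)} = -4 + \sqrt{x^{2} + Z^{2}} = -4 + \sqrt{Z^{2} + x^{2}}$)
$N = \frac{1}{2}$ ($N = \frac{3 \cdot \frac{1}{3}}{2} = \frac{1}{2} \cdot 1 = \frac{1}{2} \approx 0.5$)
$W{\left(-2 - 7,-11 \right)} N = \left(-4 + \sqrt{\left(-11\right)^{2} + \left(-2 - 7\right)^{2}}\right) \frac{1}{2} = \left(-4 + \sqrt{121 + \left(-2 - 7\right)^{2}}\right) \frac{1}{2} = \left(-4 + \sqrt{121 + \left(-9\right)^{2}}\right) \frac{1}{2} = \left(-4 + \sqrt{121 + 81}\right) \frac{1}{2} = \left(-4 + \sqrt{202}\right) \frac{1}{2} = -2 + \frac{\sqrt{202}}{2}$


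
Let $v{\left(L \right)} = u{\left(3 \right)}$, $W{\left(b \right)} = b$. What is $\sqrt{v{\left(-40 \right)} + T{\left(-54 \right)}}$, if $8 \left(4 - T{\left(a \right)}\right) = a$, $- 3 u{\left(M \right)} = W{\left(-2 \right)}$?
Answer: $\frac{\sqrt{411}}{6} \approx 3.3789$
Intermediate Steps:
$u{\left(M \right)} = \frac{2}{3}$ ($u{\left(M \right)} = \left(- \frac{1}{3}\right) \left(-2\right) = \frac{2}{3}$)
$T{\left(a \right)} = 4 - \frac{a}{8}$
$v{\left(L \right)} = \frac{2}{3}$
$\sqrt{v{\left(-40 \right)} + T{\left(-54 \right)}} = \sqrt{\frac{2}{3} + \left(4 - - \frac{27}{4}\right)} = \sqrt{\frac{2}{3} + \left(4 + \frac{27}{4}\right)} = \sqrt{\frac{2}{3} + \frac{43}{4}} = \sqrt{\frac{137}{12}} = \frac{\sqrt{411}}{6}$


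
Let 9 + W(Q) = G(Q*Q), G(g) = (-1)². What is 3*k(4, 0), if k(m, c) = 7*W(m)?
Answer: -168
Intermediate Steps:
G(g) = 1
W(Q) = -8 (W(Q) = -9 + 1 = -8)
k(m, c) = -56 (k(m, c) = 7*(-8) = -56)
3*k(4, 0) = 3*(-56) = -168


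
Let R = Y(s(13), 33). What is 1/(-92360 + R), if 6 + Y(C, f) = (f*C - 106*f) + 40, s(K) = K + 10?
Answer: -1/95065 ≈ -1.0519e-5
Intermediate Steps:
s(K) = 10 + K
Y(C, f) = 34 - 106*f + C*f (Y(C, f) = -6 + ((f*C - 106*f) + 40) = -6 + ((C*f - 106*f) + 40) = -6 + ((-106*f + C*f) + 40) = -6 + (40 - 106*f + C*f) = 34 - 106*f + C*f)
R = -2705 (R = 34 - 106*33 + (10 + 13)*33 = 34 - 3498 + 23*33 = 34 - 3498 + 759 = -2705)
1/(-92360 + R) = 1/(-92360 - 2705) = 1/(-95065) = -1/95065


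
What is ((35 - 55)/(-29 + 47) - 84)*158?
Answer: -121028/9 ≈ -13448.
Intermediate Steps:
((35 - 55)/(-29 + 47) - 84)*158 = (-20/18 - 84)*158 = (-20*1/18 - 84)*158 = (-10/9 - 84)*158 = -766/9*158 = -121028/9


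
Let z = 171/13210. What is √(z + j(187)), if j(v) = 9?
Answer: 3*√174755090/13210 ≈ 3.0022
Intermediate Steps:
z = 171/13210 (z = 171*(1/13210) = 171/13210 ≈ 0.012945)
√(z + j(187)) = √(171/13210 + 9) = √(119061/13210) = 3*√174755090/13210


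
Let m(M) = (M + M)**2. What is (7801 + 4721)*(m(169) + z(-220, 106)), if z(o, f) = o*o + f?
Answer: 2037955500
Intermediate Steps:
z(o, f) = f + o**2 (z(o, f) = o**2 + f = f + o**2)
m(M) = 4*M**2 (m(M) = (2*M)**2 = 4*M**2)
(7801 + 4721)*(m(169) + z(-220, 106)) = (7801 + 4721)*(4*169**2 + (106 + (-220)**2)) = 12522*(4*28561 + (106 + 48400)) = 12522*(114244 + 48506) = 12522*162750 = 2037955500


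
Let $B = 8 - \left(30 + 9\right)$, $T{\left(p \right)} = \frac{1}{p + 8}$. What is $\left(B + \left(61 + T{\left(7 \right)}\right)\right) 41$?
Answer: $\frac{18491}{15} \approx 1232.7$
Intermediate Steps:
$T{\left(p \right)} = \frac{1}{8 + p}$
$B = -31$ ($B = 8 - 39 = -31$)
$\left(B + \left(61 + T{\left(7 \right)}\right)\right) 41 = \left(-31 + \left(61 + \frac{1}{8 + 7}\right)\right) 41 = \left(-31 + \left(61 + \frac{1}{15}\right)\right) 41 = \left(-31 + \frac{916}{15}\right) 41 = \frac{451}{15} \cdot 41 = \frac{18491}{15}$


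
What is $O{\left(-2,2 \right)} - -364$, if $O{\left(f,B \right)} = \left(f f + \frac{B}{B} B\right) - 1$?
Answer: $369$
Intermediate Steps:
$O{\left(f,B \right)} = -1 + B + f^{2}$ ($O{\left(f,B \right)} = \left(f^{2} + 1 B\right) - 1 = \left(f^{2} + B\right) - 1 = \left(B + f^{2}\right) - 1 = -1 + B + f^{2}$)
$O{\left(-2,2 \right)} - -364 = \left(-1 + 2 + \left(-2\right)^{2}\right) - -364 = \left(-1 + 2 + 4\right) + 364 = 5 + 364 = 369$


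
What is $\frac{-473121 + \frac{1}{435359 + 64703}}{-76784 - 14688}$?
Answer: $\frac{236589833501}{45741671264} \approx 5.1723$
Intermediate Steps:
$\frac{-473121 + \frac{1}{435359 + 64703}}{-76784 - 14688} = \frac{-473121 + \frac{1}{500062}}{-91472} = \left(-473121 + \frac{1}{500062}\right) \left(- \frac{1}{91472}\right) = \left(- \frac{236589833501}{500062}\right) \left(- \frac{1}{91472}\right) = \frac{236589833501}{45741671264}$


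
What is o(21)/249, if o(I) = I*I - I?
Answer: 140/83 ≈ 1.6867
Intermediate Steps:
o(I) = I² - I
o(21)/249 = (21*(-1 + 21))/249 = (21*20)*(1/249) = 420*(1/249) = 140/83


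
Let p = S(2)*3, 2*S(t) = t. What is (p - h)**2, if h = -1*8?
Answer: 121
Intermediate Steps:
S(t) = t/2
h = -8
p = 3 (p = ((1/2)*2)*3 = 1*3 = 3)
(p - h)**2 = (3 - 1*(-8))**2 = (3 + 8)**2 = 11**2 = 121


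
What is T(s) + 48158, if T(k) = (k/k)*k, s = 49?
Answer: 48207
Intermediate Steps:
T(k) = k (T(k) = 1*k = k)
T(s) + 48158 = 49 + 48158 = 48207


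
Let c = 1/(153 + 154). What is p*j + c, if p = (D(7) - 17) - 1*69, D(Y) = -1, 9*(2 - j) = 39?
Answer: 62322/307 ≈ 203.00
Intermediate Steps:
j = -7/3 (j = 2 - ⅑*39 = 2 - 13/3 = -7/3 ≈ -2.3333)
c = 1/307 ≈ 0.0032573
p = -87 (p = (-1 - 17) - 1*69 = -18 - 69 = -87)
p*j + c = -87*(-7/3) + 1/307 = 203 + 1/307 = 62322/307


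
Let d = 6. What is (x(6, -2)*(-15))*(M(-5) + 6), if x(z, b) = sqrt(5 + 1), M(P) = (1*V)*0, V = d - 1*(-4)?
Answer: -90*sqrt(6) ≈ -220.45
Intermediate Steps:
V = 10 (V = 6 - 1*(-4) = 6 + 4 = 10)
M(P) = 0 (M(P) = (1*10)*0 = 10*0 = 0)
x(z, b) = sqrt(6)
(x(6, -2)*(-15))*(M(-5) + 6) = (sqrt(6)*(-15))*(0 + 6) = -15*sqrt(6)*6 = -90*sqrt(6)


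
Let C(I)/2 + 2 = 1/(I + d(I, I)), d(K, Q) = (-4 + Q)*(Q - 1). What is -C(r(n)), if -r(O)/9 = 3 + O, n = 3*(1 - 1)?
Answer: 3362/841 ≈ 3.9976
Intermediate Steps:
n = 0 (n = 3*0 = 0)
d(K, Q) = (-1 + Q)*(-4 + Q) (d(K, Q) = (-4 + Q)*(-1 + Q) = (-1 + Q)*(-4 + Q))
r(O) = -27 - 9*O (r(O) = -9*(3 + O) = -27 - 9*O)
C(I) = -4 + 2/(4 + I**2 - 4*I) (C(I) = -4 + 2/(I + (4 + I**2 - 5*I)) = -4 + 2/(4 + I**2 - 4*I))
-C(r(n)) = -2*(-7 - 2*(-27 - 9*0)**2 + 8*(-27 - 9*0))/(4 + (-27 - 9*0)**2 - 4*(-27 - 9*0)) = -2*(-7 - 2*(-27 + 0)**2 + 8*(-27 + 0))/(4 + (-27 + 0)**2 - 4*(-27 + 0)) = -2*(-7 - 2*(-27)**2 + 8*(-27))/(4 + (-27)**2 - 4*(-27)) = -2*(-7 - 2*729 - 216)/(4 + 729 + 108) = -2*(-7 - 1458 - 216)/841 = -2*(-1681)/841 = -1*(-3362/841) = 3362/841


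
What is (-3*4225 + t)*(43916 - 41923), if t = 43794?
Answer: 62020167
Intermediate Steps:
(-3*4225 + t)*(43916 - 41923) = (-3*4225 + 43794)*(43916 - 41923) = (-12675 + 43794)*1993 = 31119*1993 = 62020167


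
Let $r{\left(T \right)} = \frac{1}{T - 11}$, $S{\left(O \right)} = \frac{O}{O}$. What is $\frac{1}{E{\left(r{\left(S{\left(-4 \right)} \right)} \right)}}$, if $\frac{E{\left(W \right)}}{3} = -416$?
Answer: $- \frac{1}{1248} \approx -0.00080128$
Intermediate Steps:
$S{\left(O \right)} = 1$
$r{\left(T \right)} = \frac{1}{-11 + T}$
$E{\left(W \right)} = -1248$ ($E{\left(W \right)} = 3 \left(-416\right) = -1248$)
$\frac{1}{E{\left(r{\left(S{\left(-4 \right)} \right)} \right)}} = \frac{1}{-1248} = - \frac{1}{1248}$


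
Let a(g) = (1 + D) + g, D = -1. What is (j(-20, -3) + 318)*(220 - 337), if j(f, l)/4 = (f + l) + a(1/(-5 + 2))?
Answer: -26286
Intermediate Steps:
a(g) = g (a(g) = (1 - 1) + g = 0 + g = g)
j(f, l) = -4/3 + 4*f + 4*l (j(f, l) = 4*((f + l) + 1/(-5 + 2)) = 4*((f + l) + 1/(-3)) = 4*((f + l) - ⅓) = 4*(-⅓ + f + l) = -4/3 + 4*f + 4*l)
(j(-20, -3) + 318)*(220 - 337) = ((-4/3 + 4*(-20) + 4*(-3)) + 318)*(220 - 337) = ((-4/3 - 80 - 12) + 318)*(-117) = (-280/3 + 318)*(-117) = (674/3)*(-117) = -26286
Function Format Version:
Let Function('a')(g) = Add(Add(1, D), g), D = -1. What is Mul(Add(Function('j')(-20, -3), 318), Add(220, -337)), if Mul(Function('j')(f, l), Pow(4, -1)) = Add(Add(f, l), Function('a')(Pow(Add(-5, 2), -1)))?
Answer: -26286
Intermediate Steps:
Function('a')(g) = g (Function('a')(g) = Add(Add(1, -1), g) = Add(0, g) = g)
Function('j')(f, l) = Add(Rational(-4, 3), Mul(4, f), Mul(4, l)) (Function('j')(f, l) = Mul(4, Add(Add(f, l), Pow(Add(-5, 2), -1))) = Mul(4, Add(Add(f, l), Pow(-3, -1))) = Mul(4, Add(Add(f, l), Rational(-1, 3))) = Mul(4, Add(Rational(-1, 3), f, l)) = Add(Rational(-4, 3), Mul(4, f), Mul(4, l)))
Mul(Add(Function('j')(-20, -3), 318), Add(220, -337)) = Mul(Add(Add(Rational(-4, 3), Mul(4, -20), Mul(4, -3)), 318), Add(220, -337)) = Mul(Add(Add(Rational(-4, 3), -80, -12), 318), -117) = Mul(Add(Rational(-280, 3), 318), -117) = Mul(Rational(674, 3), -117) = -26286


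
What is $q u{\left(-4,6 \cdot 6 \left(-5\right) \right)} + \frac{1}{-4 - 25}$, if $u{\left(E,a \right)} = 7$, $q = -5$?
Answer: $- \frac{1016}{29} \approx -35.034$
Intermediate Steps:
$q u{\left(-4,6 \cdot 6 \left(-5\right) \right)} + \frac{1}{-4 - 25} = \left(-5\right) 7 + \frac{1}{-4 - 25} = -35 + \frac{1}{-29} = -35 - \frac{1}{29} = - \frac{1016}{29}$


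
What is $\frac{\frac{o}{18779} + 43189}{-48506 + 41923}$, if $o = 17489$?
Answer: $- \frac{811063720}{123622157} \approx -6.5608$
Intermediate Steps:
$\frac{\frac{o}{18779} + 43189}{-48506 + 41923} = \frac{\frac{17489}{18779} + 43189}{-48506 + 41923} = \frac{17489 \cdot \frac{1}{18779} + 43189}{-6583} = \left(\frac{17489}{18779} + 43189\right) \left(- \frac{1}{6583}\right) = \frac{811063720}{18779} \left(- \frac{1}{6583}\right) = - \frac{811063720}{123622157}$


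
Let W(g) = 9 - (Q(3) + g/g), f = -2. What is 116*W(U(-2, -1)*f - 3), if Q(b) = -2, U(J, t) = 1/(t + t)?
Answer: 1160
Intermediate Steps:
U(J, t) = 1/(2*t)
W(g) = 10 (W(g) = 9 - (-2 + g/g) = 9 - (-2 + 1) = 9 - 1*(-1) = 9 + 1 = 10)
116*W(U(-2, -1)*f - 3) = 116*10 = 1160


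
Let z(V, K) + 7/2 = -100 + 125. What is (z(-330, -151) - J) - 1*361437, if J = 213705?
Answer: -1150241/2 ≈ -5.7512e+5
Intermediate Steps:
z(V, K) = 43/2 (z(V, K) = -7/2 + (-100 + 125) = -7/2 + 25 = 43/2)
(z(-330, -151) - J) - 1*361437 = (43/2 - 1*213705) - 1*361437 = (43/2 - 213705) - 361437 = -427367/2 - 361437 = -1150241/2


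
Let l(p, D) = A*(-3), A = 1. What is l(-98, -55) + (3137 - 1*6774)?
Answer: -3640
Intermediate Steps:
l(p, D) = -3 (l(p, D) = 1*(-3) = -3)
l(-98, -55) + (3137 - 1*6774) = -3 + (3137 - 1*6774) = -3 + (3137 - 6774) = -3 - 3637 = -3640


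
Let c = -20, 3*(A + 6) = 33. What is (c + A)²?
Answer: 225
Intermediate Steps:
A = 5 (A = -6 + (⅓)*33 = -6 + 11 = 5)
(c + A)² = (-20 + 5)² = (-15)² = 225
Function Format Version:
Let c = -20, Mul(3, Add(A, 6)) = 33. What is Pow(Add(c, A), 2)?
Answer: 225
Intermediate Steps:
A = 5 (A = Add(-6, Mul(Rational(1, 3), 33)) = Add(-6, 11) = 5)
Pow(Add(c, A), 2) = Pow(Add(-20, 5), 2) = Pow(-15, 2) = 225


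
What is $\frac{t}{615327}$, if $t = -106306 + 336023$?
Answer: $\frac{229717}{615327} \approx 0.37332$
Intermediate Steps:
$t = 229717$
$\frac{t}{615327} = \frac{229717}{615327}$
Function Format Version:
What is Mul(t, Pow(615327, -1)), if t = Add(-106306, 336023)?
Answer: Rational(229717, 615327) ≈ 0.37332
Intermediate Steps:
t = 229717
Mul(t, Pow(615327, -1)) = Mul(229717, Pow(615327, -1)) = Mul(229717, Rational(1, 615327)) = Rational(229717, 615327)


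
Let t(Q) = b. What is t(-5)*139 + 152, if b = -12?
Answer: -1516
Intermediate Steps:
t(Q) = -12
t(-5)*139 + 152 = -12*139 + 152 = -1668 + 152 = -1516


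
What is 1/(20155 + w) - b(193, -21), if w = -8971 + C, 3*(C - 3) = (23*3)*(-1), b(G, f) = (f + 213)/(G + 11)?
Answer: -178607/189788 ≈ -0.94109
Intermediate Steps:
b(G, f) = (213 + f)/(11 + G)
C = -20 (C = 3 + ((23*3)*(-1))/3 = 3 + (69*(-1))/3 = 3 + (⅓)*(-69) = 3 - 23 = -20)
w = -8991 (w = -8971 - 20 = -8991)
1/(20155 + w) - b(193, -21) = 1/(20155 - 8991) - (213 - 21)/(11 + 193) = 1/11164 - 192/204 = 1/11164 - 1*16/17 = 1/11164 - 16/17 = -178607/189788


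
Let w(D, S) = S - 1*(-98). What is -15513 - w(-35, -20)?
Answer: -15591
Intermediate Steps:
w(D, S) = 98 + S (w(D, S) = S + 98 = 98 + S)
-15513 - w(-35, -20) = -15513 - (98 - 20) = -15513 - 1*78 = -15513 - 78 = -15591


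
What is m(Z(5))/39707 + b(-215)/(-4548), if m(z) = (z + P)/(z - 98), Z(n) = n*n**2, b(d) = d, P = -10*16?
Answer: 76779985/1625286924 ≈ 0.047241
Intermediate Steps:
P = -160
Z(n) = n**3
m(z) = (-160 + z)/(-98 + z) (m(z) = (z - 160)/(z - 98) = (-160 + z)/(-98 + z))
m(Z(5))/39707 + b(-215)/(-4548) = ((-160 + 5**3)/(-98 + 5**3))/39707 - 215/(-4548) = ((-160 + 125)/(-98 + 125))*(1/39707) - 215*(-1/4548) = (-35/27)*(1/39707) + 215/4548 = ((1/27)*(-35))*(1/39707) + 215/4548 = -35/27*1/39707 + 215/4548 = -35/1072089 + 215/4548 = 76779985/1625286924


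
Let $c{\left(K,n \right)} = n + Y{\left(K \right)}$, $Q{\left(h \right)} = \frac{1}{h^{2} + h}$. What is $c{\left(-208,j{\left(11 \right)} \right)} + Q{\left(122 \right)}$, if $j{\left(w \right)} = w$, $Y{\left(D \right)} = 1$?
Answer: $\frac{180073}{15006} \approx 12.0$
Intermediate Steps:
$Q{\left(h \right)} = \frac{1}{h + h^{2}}$
$c{\left(K,n \right)} = 1 + n$ ($c{\left(K,n \right)} = n + 1 = 1 + n$)
$c{\left(-208,j{\left(11 \right)} \right)} + Q{\left(122 \right)} = \left(1 + 11\right) + \frac{1}{122 \left(1 + 122\right)} = 12 + \frac{1}{122 \cdot 123} = 12 + \frac{1}{122} \cdot \frac{1}{123} = 12 + \frac{1}{15006} = \frac{180073}{15006}$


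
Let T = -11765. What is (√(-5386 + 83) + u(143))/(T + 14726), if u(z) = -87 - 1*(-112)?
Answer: 25/2961 + I*√5303/2961 ≈ 0.0084431 + 0.024594*I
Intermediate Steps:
u(z) = 25 (u(z) = -87 + 112 = 25)
(√(-5386 + 83) + u(143))/(T + 14726) = (√(-5386 + 83) + 25)/(-11765 + 14726) = (√(-5303) + 25)/2961 = (I*√5303 + 25)*(1/2961) = (25 + I*√5303)*(1/2961) = 25/2961 + I*√5303/2961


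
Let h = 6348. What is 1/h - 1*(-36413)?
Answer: 231149725/6348 ≈ 36413.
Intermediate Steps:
1/h - 1*(-36413) = 1/6348 - 1*(-36413) = 1/6348 + 36413 = 231149725/6348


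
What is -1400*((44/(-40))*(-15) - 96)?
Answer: 111300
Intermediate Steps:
-1400*((44/(-40))*(-15) - 96) = -1400*((44*(-1/40))*(-15) - 96) = -1400*(-11/10*(-15) - 96) = -1400*(33/2 - 96) = -1400*(-159/2) = 111300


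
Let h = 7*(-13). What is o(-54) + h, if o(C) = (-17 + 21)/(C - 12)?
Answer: -3005/33 ≈ -91.061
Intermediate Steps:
h = -91
o(C) = 4/(-12 + C)
o(-54) + h = 4/(-12 - 54) - 91 = 4/(-66) - 91 = 4*(-1/66) - 91 = -2/33 - 91 = -3005/33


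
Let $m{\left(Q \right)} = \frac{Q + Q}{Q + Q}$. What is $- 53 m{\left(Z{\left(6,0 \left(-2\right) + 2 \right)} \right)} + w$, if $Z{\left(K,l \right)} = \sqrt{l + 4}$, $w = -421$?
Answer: $-474$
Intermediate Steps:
$Z{\left(K,l \right)} = \sqrt{4 + l}$
$m{\left(Q \right)} = 1$ ($m{\left(Q \right)} = \frac{2 Q}{2 Q} = 2 Q \frac{1}{2 Q} = 1$)
$- 53 m{\left(Z{\left(6,0 \left(-2\right) + 2 \right)} \right)} + w = \left(-53\right) 1 - 421 = -53 - 421 = -474$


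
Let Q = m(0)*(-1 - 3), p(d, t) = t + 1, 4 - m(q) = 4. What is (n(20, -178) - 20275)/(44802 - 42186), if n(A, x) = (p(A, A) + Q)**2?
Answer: -9917/1308 ≈ -7.5818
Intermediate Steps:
m(q) = 0 (m(q) = 4 - 1*4 = 4 - 4 = 0)
p(d, t) = 1 + t
Q = 0 (Q = 0*(-1 - 3) = 0*(-4) = 0)
n(A, x) = (1 + A)**2 (n(A, x) = ((1 + A) + 0)**2 = (1 + A)**2)
(n(20, -178) - 20275)/(44802 - 42186) = ((1 + 20)**2 - 20275)/(44802 - 42186) = (21**2 - 20275)/2616 = (441 - 20275)*(1/2616) = -19834*1/2616 = -9917/1308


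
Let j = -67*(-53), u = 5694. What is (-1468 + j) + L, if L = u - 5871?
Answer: 1906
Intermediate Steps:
L = -177 (L = 5694 - 5871 = -177)
j = 3551
(-1468 + j) + L = (-1468 + 3551) - 177 = 2083 - 177 = 1906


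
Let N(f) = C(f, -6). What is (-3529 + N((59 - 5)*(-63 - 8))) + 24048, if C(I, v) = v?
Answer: 20513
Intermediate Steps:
N(f) = -6
(-3529 + N((59 - 5)*(-63 - 8))) + 24048 = (-3529 - 6) + 24048 = -3535 + 24048 = 20513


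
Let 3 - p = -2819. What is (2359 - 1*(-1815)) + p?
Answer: 6996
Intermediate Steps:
p = 2822 (p = 3 - 1*(-2819) = 3 + 2819 = 2822)
(2359 - 1*(-1815)) + p = (2359 - 1*(-1815)) + 2822 = (2359 + 1815) + 2822 = 4174 + 2822 = 6996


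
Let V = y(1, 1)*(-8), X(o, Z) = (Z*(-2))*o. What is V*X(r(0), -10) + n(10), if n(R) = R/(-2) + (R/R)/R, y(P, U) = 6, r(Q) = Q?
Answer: -49/10 ≈ -4.9000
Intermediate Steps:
X(o, Z) = -2*Z*o (X(o, Z) = (-2*Z)*o = -2*Z*o)
V = -48 (V = 6*(-8) = -48)
n(R) = 1/R - R/2 (n(R) = R*(-1/2) + 1/R = -R/2 + 1/R = 1/R - R/2)
V*X(r(0), -10) + n(10) = -(-96)*(-10)*0 + (1/10 - 1/2*10) = -48*0 + (1/10 - 5) = 0 - 49/10 = -49/10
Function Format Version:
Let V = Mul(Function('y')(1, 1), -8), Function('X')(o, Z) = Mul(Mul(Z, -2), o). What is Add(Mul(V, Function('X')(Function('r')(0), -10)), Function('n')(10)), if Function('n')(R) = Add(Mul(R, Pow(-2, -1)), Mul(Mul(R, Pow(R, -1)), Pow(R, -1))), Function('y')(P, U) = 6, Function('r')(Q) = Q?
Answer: Rational(-49, 10) ≈ -4.9000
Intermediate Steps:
Function('X')(o, Z) = Mul(-2, Z, o) (Function('X')(o, Z) = Mul(Mul(-2, Z), o) = Mul(-2, Z, o))
V = -48 (V = Mul(6, -8) = -48)
Function('n')(R) = Add(Pow(R, -1), Mul(Rational(-1, 2), R)) (Function('n')(R) = Add(Mul(R, Rational(-1, 2)), Mul(1, Pow(R, -1))) = Add(Mul(Rational(-1, 2), R), Pow(R, -1)) = Add(Pow(R, -1), Mul(Rational(-1, 2), R)))
Add(Mul(V, Function('X')(Function('r')(0), -10)), Function('n')(10)) = Add(Mul(-48, Mul(-2, -10, 0)), Add(Pow(10, -1), Mul(Rational(-1, 2), 10))) = Add(Mul(-48, 0), Add(Rational(1, 10), -5)) = Add(0, Rational(-49, 10)) = Rational(-49, 10)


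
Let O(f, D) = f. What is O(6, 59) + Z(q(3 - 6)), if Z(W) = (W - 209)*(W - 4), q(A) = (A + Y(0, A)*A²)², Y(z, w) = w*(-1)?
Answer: 209930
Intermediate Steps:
Y(z, w) = -w
q(A) = (A - A³)² (q(A) = (A + (-A)*A²)² = (A - A³)²)
Z(W) = (-209 + W)*(-4 + W)
O(6, 59) + Z(q(3 - 6)) = 6 + (836 + ((3 - 6)²*(1 - (3 - 6)²)²)² - 213*(3 - 6)²*(1 - (3 - 6)²)²) = 6 + (836 + ((-3)²*(1 - 1*(-3)²)²)² - 213*(-3)²*(1 - 1*(-3)²)²) = 6 + (836 + (9*(1 - 1*9)²)² - 1917*(1 - 1*9)²) = 6 + (836 + (9*(1 - 9)²)² - 1917*(1 - 9)²) = 6 + (836 + (9*(-8)²)² - 1917*(-8)²) = 6 + (836 + (9*64)² - 1917*64) = 6 + (836 + 576² - 213*576) = 6 + (836 + 331776 - 122688) = 6 + 209924 = 209930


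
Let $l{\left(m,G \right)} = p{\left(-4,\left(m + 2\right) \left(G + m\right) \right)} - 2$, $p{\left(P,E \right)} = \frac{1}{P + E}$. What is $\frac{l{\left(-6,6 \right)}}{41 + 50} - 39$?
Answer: $- \frac{14205}{364} \approx -39.025$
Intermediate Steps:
$p{\left(P,E \right)} = \frac{1}{E + P}$
$l{\left(m,G \right)} = -2 + \frac{1}{-4 + \left(2 + m\right) \left(G + m\right)}$ ($l{\left(m,G \right)} = \frac{1}{\left(m + 2\right) \left(G + m\right) - 4} - 2 = \frac{1}{\left(2 + m\right) \left(G + m\right) - 4} - 2 = \frac{1}{-4 + \left(2 + m\right) \left(G + m\right)} - 2 = -2 + \frac{1}{-4 + \left(2 + m\right) \left(G + m\right)}$)
$\frac{l{\left(-6,6 \right)}}{41 + 50} - 39 = \frac{-2 + \frac{1}{-4 + \left(-6\right)^{2} + 2 \cdot 6 + 2 \left(-6\right) + 6 \left(-6\right)}}{41 + 50} - 39 = \frac{-2 + \frac{1}{-4 + 36 + 12 - 12 - 36}}{91} - 39 = \frac{-2 + \frac{1}{-4}}{91} - 39 = \frac{-2 - \frac{1}{4}}{91} - 39 = \frac{1}{91} \left(- \frac{9}{4}\right) - 39 = - \frac{9}{364} - 39 = - \frac{14205}{364}$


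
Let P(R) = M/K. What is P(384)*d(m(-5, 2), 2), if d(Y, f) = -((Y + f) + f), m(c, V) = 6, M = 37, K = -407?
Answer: 10/11 ≈ 0.90909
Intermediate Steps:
P(R) = -1/11 (P(R) = 37/(-407) = 37*(-1/407) = -1/11)
d(Y, f) = -Y - 2*f (d(Y, f) = -(Y + 2*f) = -Y - 2*f)
P(384)*d(m(-5, 2), 2) = -(-1*6 - 2*2)/11 = -(-6 - 4)/11 = -1/11*(-10) = 10/11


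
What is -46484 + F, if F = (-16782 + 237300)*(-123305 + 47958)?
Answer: -16615416230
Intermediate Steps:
F = -16615369746 (F = 220518*(-75347) = -16615369746)
-46484 + F = -46484 - 16615369746 = -16615416230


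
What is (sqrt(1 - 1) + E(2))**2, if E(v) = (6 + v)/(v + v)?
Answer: 4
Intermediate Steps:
E(v) = (6 + v)/(2*v) (E(v) = (6 + v)/((2*v)) = (6 + v)*(1/(2*v)) = (6 + v)/(2*v))
(sqrt(1 - 1) + E(2))**2 = (sqrt(1 - 1) + (1/2)*(6 + 2)/2)**2 = (sqrt(0) + (1/2)*(1/2)*8)**2 = (0 + 2)**2 = 2**2 = 4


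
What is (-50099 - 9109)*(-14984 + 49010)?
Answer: -2014611408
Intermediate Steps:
(-50099 - 9109)*(-14984 + 49010) = -59208*34026 = -2014611408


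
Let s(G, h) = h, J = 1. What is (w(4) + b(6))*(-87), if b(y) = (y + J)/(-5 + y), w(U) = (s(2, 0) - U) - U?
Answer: 87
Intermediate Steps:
w(U) = -2*U (w(U) = (0 - U) - U = -U - U = -2*U)
b(y) = (1 + y)/(-5 + y) (b(y) = (y + 1)/(-5 + y) = (1 + y)/(-5 + y))
(w(4) + b(6))*(-87) = (-2*4 + (1 + 6)/(-5 + 6))*(-87) = (-8 + 7/1)*(-87) = (-8 + 1*7)*(-87) = (-8 + 7)*(-87) = -1*(-87) = 87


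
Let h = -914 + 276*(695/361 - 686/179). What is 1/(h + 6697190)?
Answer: 64619/432672644328 ≈ 1.4935e-7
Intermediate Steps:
h = -93076282/64619 (h = -914 + 276*(695*(1/361) - 686*1/179) = -914 + 276*(695/361 - 686/179) = -914 + 276*(-123241/64619) = -914 - 34014516/64619 = -93076282/64619 ≈ -1440.4)
1/(h + 6697190) = 1/(-93076282/64619 + 6697190) = 1/(432672644328/64619) = 64619/432672644328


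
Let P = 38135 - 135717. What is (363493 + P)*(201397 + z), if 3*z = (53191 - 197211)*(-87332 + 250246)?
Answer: -2079625233878693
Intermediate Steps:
P = -97582
z = -23462874280/3 (z = ((53191 - 197211)*(-87332 + 250246))/3 = (-144020*162914)/3 = (⅓)*(-23462874280) = -23462874280/3 ≈ -7.8210e+9)
(363493 + P)*(201397 + z) = (363493 - 97582)*(201397 - 23462874280/3) = 265911*(-23462270089/3) = -2079625233878693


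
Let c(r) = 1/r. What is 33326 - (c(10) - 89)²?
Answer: 2542279/100 ≈ 25423.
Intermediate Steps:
33326 - (c(10) - 89)² = 33326 - (1/10 - 89)² = 33326 - (⅒ - 89)² = 33326 - (-889/10)² = 33326 - 1*790321/100 = 33326 - 790321/100 = 2542279/100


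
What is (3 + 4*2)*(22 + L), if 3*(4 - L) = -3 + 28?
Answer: 583/3 ≈ 194.33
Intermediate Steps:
L = -13/3 (L = 4 - (-3 + 28)/3 = 4 - 1/3*25 = 4 - 25/3 = -13/3 ≈ -4.3333)
(3 + 4*2)*(22 + L) = (3 + 4*2)*(22 - 13/3) = (3 + 8)*(53/3) = 11*(53/3) = 583/3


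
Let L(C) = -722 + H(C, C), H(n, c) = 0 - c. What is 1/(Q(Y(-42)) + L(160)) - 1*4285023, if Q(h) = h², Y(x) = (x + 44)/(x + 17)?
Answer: -2362101789283/551246 ≈ -4.2850e+6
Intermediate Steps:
H(n, c) = -c
Y(x) = (44 + x)/(17 + x)
L(C) = -722 - C
1/(Q(Y(-42)) + L(160)) - 1*4285023 = 1/(((44 - 42)/(17 - 42))² + (-722 - 1*160)) - 1*4285023 = 1/((2/(-25))² + (-722 - 160)) - 4285023 = 1/((-1/25*2)² - 882) - 4285023 = 1/((-2/25)² - 882) - 4285023 = 1/(4/625 - 882) - 4285023 = 1/(-551246/625) - 4285023 = -625/551246 - 4285023 = -2362101789283/551246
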